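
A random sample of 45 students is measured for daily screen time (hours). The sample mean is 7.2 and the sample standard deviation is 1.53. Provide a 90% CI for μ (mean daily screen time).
(6.82, 7.58)

t-interval (σ unknown):
df = n - 1 = 44
t* = 1.680 for 90% confidence

Margin of error = t* · s/√n = 1.680 · 1.53/√45 = 0.38

CI: (6.82, 7.58)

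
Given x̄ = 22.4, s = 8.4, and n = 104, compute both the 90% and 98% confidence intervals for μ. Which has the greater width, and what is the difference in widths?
98% CI is wider by 1.16

df = 103
90% CI: t* = 1.660, (21.03, 23.77), width = 2 · t* · s/√n = 2.73
98% CI: t* = 2.363, (20.45, 24.35), width = 2 · t* · s/√n = 3.89

The 98% CI is wider by 3.89 - 2.73 = 1.16.
Higher confidence requires a wider interval.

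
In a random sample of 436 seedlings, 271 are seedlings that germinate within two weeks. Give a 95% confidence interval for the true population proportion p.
(0.576, 0.667)

Proportion CI:
p̂ = 271/436 = 0.62156
SE = √(p̂(1-p̂)/n) = √(0.62156 · 0.37844 / 436) = 0.02323

z* = 1.960
Margin = z* · SE = 1.960 · 0.02323 = 0.0455

CI: 0.62156 ± 0.0455 = (0.576, 0.667)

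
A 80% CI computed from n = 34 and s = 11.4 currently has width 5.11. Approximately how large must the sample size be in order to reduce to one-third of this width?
n ≈ 306

CI width ∝ 1/√n
To reduce width by factor 3, need √n to grow by 3 → need 3² = 9 times as many samples.

Current: n = 34, width = 5.11
New: n = 306, width ≈ 1.67

Width reduced by factor of 5.11/1.67 = 3.06.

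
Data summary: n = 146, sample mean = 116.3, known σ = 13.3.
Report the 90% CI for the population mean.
(114.49, 118.11)

z-interval (σ known):
z* = 1.645 for 90% confidence

Margin of error = z* · σ/√n = 1.645 · 13.3/√146 = 1.81

CI: (116.3 - 1.81, 116.3 + 1.81) = (114.49, 118.11)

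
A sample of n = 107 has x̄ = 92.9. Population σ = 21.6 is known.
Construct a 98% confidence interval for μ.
(88.04, 97.76)

z-interval (σ known):
z* = 2.326 for 98% confidence

Margin of error = z* · σ/√n = 2.326 · 21.6/√107 = 4.86

CI: (92.9 - 4.86, 92.9 + 4.86) = (88.04, 97.76)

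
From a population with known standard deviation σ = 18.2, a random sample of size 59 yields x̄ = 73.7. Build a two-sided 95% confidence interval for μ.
(69.06, 78.34)

z-interval (σ known):
z* = 1.960 for 95% confidence

Margin of error = z* · σ/√n = 1.960 · 18.2/√59 = 4.64

CI: (73.7 - 4.64, 73.7 + 4.64) = (69.06, 78.34)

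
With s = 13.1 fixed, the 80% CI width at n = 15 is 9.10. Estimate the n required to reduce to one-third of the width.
n ≈ 135

CI width ∝ 1/√n
To reduce width by factor 3, need √n to grow by 3 → need 3² = 9 times as many samples.

Current: n = 15, width = 9.10
New: n = 135, width ≈ 2.90

Width reduced by factor of 9.10/2.90 = 3.14.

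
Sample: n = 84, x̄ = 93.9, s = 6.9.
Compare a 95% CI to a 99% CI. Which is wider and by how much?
99% CI is wider by 0.98

df = 83
95% CI: t* = 1.989, (92.40, 95.40), width = 2 · t* · s/√n = 2.99
99% CI: t* = 2.636, (91.92, 95.88), width = 2 · t* · s/√n = 3.97

The 99% CI is wider by 3.97 - 2.99 = 0.98.
Higher confidence requires a wider interval.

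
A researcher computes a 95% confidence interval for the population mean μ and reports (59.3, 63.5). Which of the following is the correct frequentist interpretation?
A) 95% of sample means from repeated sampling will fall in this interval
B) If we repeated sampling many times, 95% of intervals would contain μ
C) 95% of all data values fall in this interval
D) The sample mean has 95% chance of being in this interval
B

A) Wrong — coverage applies to intervals containing μ, not to future x̄ values.
B) Correct — this is the frequentist long-run coverage interpretation.
C) Wrong — a CI is about the parameter μ, not individual data values.
D) Wrong — x̄ is observed and sits in the interval by construction.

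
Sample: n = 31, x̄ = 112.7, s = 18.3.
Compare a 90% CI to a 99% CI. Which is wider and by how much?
99% CI is wider by 6.92

df = 30
90% CI: t* = 1.697, (107.12, 118.28), width = 2 · t* · s/√n = 11.16
99% CI: t* = 2.750, (103.66, 121.74), width = 2 · t* · s/√n = 18.08

The 99% CI is wider by 18.08 - 11.16 = 6.92.
Higher confidence requires a wider interval.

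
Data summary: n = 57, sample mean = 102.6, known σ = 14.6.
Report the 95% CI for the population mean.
(98.81, 106.39)

z-interval (σ known):
z* = 1.960 for 95% confidence

Margin of error = z* · σ/√n = 1.960 · 14.6/√57 = 3.79

CI: (102.6 - 3.79, 102.6 + 3.79) = (98.81, 106.39)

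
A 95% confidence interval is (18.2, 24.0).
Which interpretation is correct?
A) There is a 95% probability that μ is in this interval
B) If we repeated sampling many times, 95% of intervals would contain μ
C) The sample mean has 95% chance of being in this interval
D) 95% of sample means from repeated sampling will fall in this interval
B

A) Wrong — μ is fixed; the randomness lives in the interval, not in μ.
B) Correct — this is the frequentist long-run coverage interpretation.
C) Wrong — x̄ is observed and sits in the interval by construction.
D) Wrong — coverage applies to intervals containing μ, not to future x̄ values.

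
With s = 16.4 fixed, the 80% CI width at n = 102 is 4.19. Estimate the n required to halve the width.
n ≈ 408

CI width ∝ 1/√n
To reduce width by factor 2, need √n to grow by 2 → need 2² = 4 times as many samples.

Current: n = 102, width = 4.19
New: n = 408, width ≈ 2.09

Width reduced by factor of 4.19/2.09 = 2.00.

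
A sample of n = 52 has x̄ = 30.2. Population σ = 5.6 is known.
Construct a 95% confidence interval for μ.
(28.68, 31.72)

z-interval (σ known):
z* = 1.960 for 95% confidence

Margin of error = z* · σ/√n = 1.960 · 5.6/√52 = 1.52

CI: (30.2 - 1.52, 30.2 + 1.52) = (28.68, 31.72)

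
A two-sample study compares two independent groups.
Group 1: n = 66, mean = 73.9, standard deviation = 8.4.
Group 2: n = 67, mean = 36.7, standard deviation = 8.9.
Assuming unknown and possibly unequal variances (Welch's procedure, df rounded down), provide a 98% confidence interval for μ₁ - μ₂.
(33.67, 40.73)

Difference: x̄₁ - x̄₂ = 37.20
SE = √(s₁²/n₁ + s₂²/n₂) = √(8.4²/66 + 8.9²/67) = 1.5004
df = 130.76 → 130 (Welch–Satterthwaite, rounded down)
t* = 2.355

CI: 37.20 ± 2.355 · 1.5004 = 37.20 ± 3.53 = (33.67, 40.73)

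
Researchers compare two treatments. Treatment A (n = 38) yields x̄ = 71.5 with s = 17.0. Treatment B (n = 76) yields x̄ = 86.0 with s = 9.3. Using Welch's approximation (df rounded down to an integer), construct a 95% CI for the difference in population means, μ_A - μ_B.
(-20.45, -8.55)

Difference: x̄₁ - x̄₂ = -14.50
SE = √(s₁²/n₁ + s₂²/n₂) = √(17.0²/38 + 9.3²/76) = 2.9569
df = 48.37 → 48 (Welch–Satterthwaite, rounded down)
t* = 2.011

CI: -14.50 ± 2.011 · 2.9569 = -14.50 ± 5.95 = (-20.45, -8.55)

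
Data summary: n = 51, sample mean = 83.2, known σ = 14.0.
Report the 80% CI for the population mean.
(80.69, 85.71)

z-interval (σ known):
z* = 1.282 for 80% confidence

Margin of error = z* · σ/√n = 1.282 · 14.0/√51 = 2.51

CI: (83.2 - 2.51, 83.2 + 2.51) = (80.69, 85.71)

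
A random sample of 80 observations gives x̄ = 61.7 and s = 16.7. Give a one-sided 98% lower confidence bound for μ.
μ ≥ 57.80

Lower bound (one-sided):
t* = 2.088 (one-sided for 98%)
Lower bound = x̄ - t* · s/√n = 61.7 - 2.088 · 16.7/√80 = 57.80

We are 98% confident that μ ≥ 57.80.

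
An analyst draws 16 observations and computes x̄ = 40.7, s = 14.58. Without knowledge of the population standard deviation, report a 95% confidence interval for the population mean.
(32.93, 48.47)

t-interval (σ unknown):
df = n - 1 = 15
t* = 2.131 for 95% confidence

Margin of error = t* · s/√n = 2.131 · 14.58/√16 = 7.77

CI: (32.93, 48.47)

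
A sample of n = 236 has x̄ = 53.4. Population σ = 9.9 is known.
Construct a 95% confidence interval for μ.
(52.14, 54.66)

z-interval (σ known):
z* = 1.960 for 95% confidence

Margin of error = z* · σ/√n = 1.960 · 9.9/√236 = 1.26

CI: (53.4 - 1.26, 53.4 + 1.26) = (52.14, 54.66)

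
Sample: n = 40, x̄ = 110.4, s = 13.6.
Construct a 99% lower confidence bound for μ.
μ ≥ 105.18

Lower bound (one-sided):
t* = 2.426 (one-sided for 99%)
Lower bound = x̄ - t* · s/√n = 110.4 - 2.426 · 13.6/√40 = 105.18

We are 99% confident that μ ≥ 105.18.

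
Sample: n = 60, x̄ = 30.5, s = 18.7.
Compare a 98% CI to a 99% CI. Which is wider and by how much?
99% CI is wider by 1.31

df = 59
98% CI: t* = 2.391, (24.73, 36.27), width = 2 · t* · s/√n = 11.54
99% CI: t* = 2.662, (24.07, 36.93), width = 2 · t* · s/√n = 12.85

The 99% CI is wider by 12.85 - 11.54 = 1.31.
Higher confidence requires a wider interval.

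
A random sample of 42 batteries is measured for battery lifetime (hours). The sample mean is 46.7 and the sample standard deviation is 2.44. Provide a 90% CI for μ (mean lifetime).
(46.07, 47.33)

t-interval (σ unknown):
df = n - 1 = 41
t* = 1.683 for 90% confidence

Margin of error = t* · s/√n = 1.683 · 2.44/√42 = 0.63

CI: (46.07, 47.33)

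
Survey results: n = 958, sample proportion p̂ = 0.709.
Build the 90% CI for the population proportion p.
(0.685, 0.733)

Proportion CI:
SE = √(p̂(1-p̂)/n) = √(0.709 · 0.291 / 958) = 0.01468

z* = 1.645
Margin = z* · SE = 1.645 · 0.01468 = 0.0241

CI: 0.709 ± 0.0241 = (0.685, 0.733)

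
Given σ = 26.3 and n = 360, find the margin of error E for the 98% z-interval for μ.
Margin of error = 3.22

Margin of error = z* · σ/√n
= 2.326 · 26.3/√360
= 2.326 · 26.3/18.9737
= 3.22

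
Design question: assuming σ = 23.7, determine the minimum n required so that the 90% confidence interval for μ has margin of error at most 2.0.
n ≥ 380

For margin E ≤ 2.0:
n ≥ (z* · σ / E)²
n ≥ (1.645 · 23.7 / 2.0)²
n ≥ 379.99

Minimum n = 380 (rounding up)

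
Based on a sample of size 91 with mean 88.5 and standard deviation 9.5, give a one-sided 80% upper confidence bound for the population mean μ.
μ ≤ 89.34

Upper bound (one-sided):
t* = 0.846 (one-sided for 80%)
Upper bound = x̄ + t* · s/√n = 88.5 + 0.846 · 9.5/√91 = 89.34

We are 80% confident that μ ≤ 89.34.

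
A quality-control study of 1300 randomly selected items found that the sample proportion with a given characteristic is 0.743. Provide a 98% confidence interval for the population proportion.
(0.715, 0.771)

Proportion CI:
SE = √(p̂(1-p̂)/n) = √(0.743 · 0.257 / 1300) = 0.01212

z* = 2.326
Margin = z* · SE = 2.326 · 0.01212 = 0.0282

CI: 0.743 ± 0.0282 = (0.715, 0.771)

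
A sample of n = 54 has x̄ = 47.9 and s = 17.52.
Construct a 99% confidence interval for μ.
(41.53, 54.27)

t-interval (σ unknown):
df = n - 1 = 53
t* = 2.672 for 99% confidence

Margin of error = t* · s/√n = 2.672 · 17.52/√54 = 6.37

CI: (41.53, 54.27)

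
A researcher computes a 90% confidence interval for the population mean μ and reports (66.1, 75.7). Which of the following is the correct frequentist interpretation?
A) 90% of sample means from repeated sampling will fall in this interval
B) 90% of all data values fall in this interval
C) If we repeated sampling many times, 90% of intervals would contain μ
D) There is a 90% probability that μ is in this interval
C

A) Wrong — coverage applies to intervals containing μ, not to future x̄ values.
B) Wrong — a CI is about the parameter μ, not individual data values.
C) Correct — this is the frequentist long-run coverage interpretation.
D) Wrong — μ is fixed; the randomness lives in the interval, not in μ.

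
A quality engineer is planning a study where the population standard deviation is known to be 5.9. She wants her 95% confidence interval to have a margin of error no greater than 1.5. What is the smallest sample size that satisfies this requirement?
n ≥ 60

For margin E ≤ 1.5:
n ≥ (z* · σ / E)²
n ≥ (1.960 · 5.9 / 1.5)²
n ≥ 59.43

Minimum n = 60 (rounding up)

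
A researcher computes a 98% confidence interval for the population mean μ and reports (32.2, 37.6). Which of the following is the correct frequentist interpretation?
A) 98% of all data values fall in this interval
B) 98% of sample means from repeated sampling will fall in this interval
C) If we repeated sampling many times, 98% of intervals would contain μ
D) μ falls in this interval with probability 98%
C

A) Wrong — a CI is about the parameter μ, not individual data values.
B) Wrong — coverage applies to intervals containing μ, not to future x̄ values.
C) Correct — this is the frequentist long-run coverage interpretation.
D) Wrong — μ is fixed; the randomness lives in the interval, not in μ.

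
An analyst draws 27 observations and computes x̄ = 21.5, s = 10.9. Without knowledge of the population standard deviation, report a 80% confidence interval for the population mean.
(18.74, 24.26)

t-interval (σ unknown):
df = n - 1 = 26
t* = 1.315 for 80% confidence

Margin of error = t* · s/√n = 1.315 · 10.9/√27 = 2.76

CI: (18.74, 24.26)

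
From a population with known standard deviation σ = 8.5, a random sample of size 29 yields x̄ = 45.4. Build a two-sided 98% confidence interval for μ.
(41.73, 49.07)

z-interval (σ known):
z* = 2.326 for 98% confidence

Margin of error = z* · σ/√n = 2.326 · 8.5/√29 = 3.67

CI: (45.4 - 3.67, 45.4 + 3.67) = (41.73, 49.07)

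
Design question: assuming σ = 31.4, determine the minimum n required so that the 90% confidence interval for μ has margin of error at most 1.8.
n ≥ 824

For margin E ≤ 1.8:
n ≥ (z* · σ / E)²
n ≥ (1.645 · 31.4 / 1.8)²
n ≥ 823.47

Minimum n = 824 (rounding up)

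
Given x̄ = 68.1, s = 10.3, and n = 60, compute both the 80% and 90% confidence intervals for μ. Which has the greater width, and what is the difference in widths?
90% CI is wider by 0.99

df = 59
80% CI: t* = 1.296, (66.38, 69.82), width = 2 · t* · s/√n = 3.45
90% CI: t* = 1.671, (65.88, 70.32), width = 2 · t* · s/√n = 4.44

The 90% CI is wider by 4.44 - 3.45 = 0.99.
Higher confidence requires a wider interval.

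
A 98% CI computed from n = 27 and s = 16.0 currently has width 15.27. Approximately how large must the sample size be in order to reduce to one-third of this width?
n ≈ 243

CI width ∝ 1/√n
To reduce width by factor 3, need √n to grow by 3 → need 3² = 9 times as many samples.

Current: n = 27, width = 15.27
New: n = 243, width ≈ 4.81

Width reduced by factor of 15.27/4.81 = 3.17.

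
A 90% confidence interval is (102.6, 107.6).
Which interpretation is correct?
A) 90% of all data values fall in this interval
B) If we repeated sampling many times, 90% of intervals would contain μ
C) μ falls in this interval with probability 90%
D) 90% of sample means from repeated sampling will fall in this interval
B

A) Wrong — a CI is about the parameter μ, not individual data values.
B) Correct — this is the frequentist long-run coverage interpretation.
C) Wrong — μ is fixed; the randomness lives in the interval, not in μ.
D) Wrong — coverage applies to intervals containing μ, not to future x̄ values.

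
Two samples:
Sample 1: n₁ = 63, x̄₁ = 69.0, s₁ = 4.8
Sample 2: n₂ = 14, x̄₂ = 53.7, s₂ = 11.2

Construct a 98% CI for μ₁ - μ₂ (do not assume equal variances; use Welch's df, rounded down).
(7.29, 23.31)

Difference: x̄₁ - x̄₂ = 15.30
SE = √(s₁²/n₁ + s₂²/n₂) = √(4.8²/63 + 11.2²/14) = 3.0538
df = 14.08 → 14 (Welch–Satterthwaite, rounded down)
t* = 2.624

CI: 15.30 ± 2.624 · 3.0538 = 15.30 ± 8.01 = (7.29, 23.31)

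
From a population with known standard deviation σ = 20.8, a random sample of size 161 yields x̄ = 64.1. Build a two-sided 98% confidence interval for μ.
(60.29, 67.91)

z-interval (σ known):
z* = 2.326 for 98% confidence

Margin of error = z* · σ/√n = 2.326 · 20.8/√161 = 3.81

CI: (64.1 - 3.81, 64.1 + 3.81) = (60.29, 67.91)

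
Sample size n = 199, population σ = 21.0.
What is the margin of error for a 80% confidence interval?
Margin of error = 1.91

Margin of error = z* · σ/√n
= 1.282 · 21.0/√199
= 1.282 · 21.0/14.1067
= 1.91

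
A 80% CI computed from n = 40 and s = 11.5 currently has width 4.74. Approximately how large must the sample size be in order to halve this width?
n ≈ 160

CI width ∝ 1/√n
To reduce width by factor 2, need √n to grow by 2 → need 2² = 4 times as many samples.

Current: n = 40, width = 4.74
New: n = 160, width ≈ 2.34

Width reduced by factor of 4.74/2.34 = 2.03.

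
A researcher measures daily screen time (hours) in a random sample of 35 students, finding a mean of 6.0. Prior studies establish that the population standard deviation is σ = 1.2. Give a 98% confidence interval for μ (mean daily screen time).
(5.53, 6.47)

z-interval (σ known):
z* = 2.326 for 98% confidence

Margin of error = z* · σ/√n = 2.326 · 1.2/√35 = 0.47

CI: (6.0 - 0.47, 6.0 + 0.47) = (5.53, 6.47)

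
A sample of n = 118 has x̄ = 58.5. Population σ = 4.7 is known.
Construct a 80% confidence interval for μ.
(57.95, 59.05)

z-interval (σ known):
z* = 1.282 for 80% confidence

Margin of error = z* · σ/√n = 1.282 · 4.7/√118 = 0.55

CI: (58.5 - 0.55, 58.5 + 0.55) = (57.95, 59.05)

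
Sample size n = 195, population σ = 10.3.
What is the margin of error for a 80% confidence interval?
Margin of error = 0.95

Margin of error = z* · σ/√n
= 1.282 · 10.3/√195
= 1.282 · 10.3/13.9642
= 0.95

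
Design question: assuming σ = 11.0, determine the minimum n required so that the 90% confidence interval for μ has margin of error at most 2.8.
n ≥ 42

For margin E ≤ 2.8:
n ≥ (z* · σ / E)²
n ≥ (1.645 · 11.0 / 2.8)²
n ≥ 41.76

Minimum n = 42 (rounding up)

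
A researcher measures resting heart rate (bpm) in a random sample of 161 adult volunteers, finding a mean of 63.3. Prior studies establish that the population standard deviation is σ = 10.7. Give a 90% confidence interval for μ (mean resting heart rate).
(61.91, 64.69)

z-interval (σ known):
z* = 1.645 for 90% confidence

Margin of error = z* · σ/√n = 1.645 · 10.7/√161 = 1.39

CI: (63.3 - 1.39, 63.3 + 1.39) = (61.91, 64.69)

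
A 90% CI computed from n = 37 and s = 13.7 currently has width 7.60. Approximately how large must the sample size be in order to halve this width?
n ≈ 148

CI width ∝ 1/√n
To reduce width by factor 2, need √n to grow by 2 → need 2² = 4 times as many samples.

Current: n = 37, width = 7.60
New: n = 148, width ≈ 3.73

Width reduced by factor of 7.60/3.73 = 2.04.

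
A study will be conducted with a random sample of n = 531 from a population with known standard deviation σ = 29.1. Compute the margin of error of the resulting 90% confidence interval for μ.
Margin of error = 2.08

Margin of error = z* · σ/√n
= 1.645 · 29.1/√531
= 1.645 · 29.1/23.0434
= 2.08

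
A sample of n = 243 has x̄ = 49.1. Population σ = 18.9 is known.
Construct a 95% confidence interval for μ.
(46.72, 51.48)

z-interval (σ known):
z* = 1.960 for 95% confidence

Margin of error = z* · σ/√n = 1.960 · 18.9/√243 = 2.38

CI: (49.1 - 2.38, 49.1 + 2.38) = (46.72, 51.48)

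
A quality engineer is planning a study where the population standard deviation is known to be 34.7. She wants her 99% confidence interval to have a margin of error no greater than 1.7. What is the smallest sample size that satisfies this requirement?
n ≥ 2765

For margin E ≤ 1.7:
n ≥ (z* · σ / E)²
n ≥ (2.576 · 34.7 / 1.7)²
n ≥ 2764.73

Minimum n = 2765 (rounding up)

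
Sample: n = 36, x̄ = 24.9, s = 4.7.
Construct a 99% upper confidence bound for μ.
μ ≤ 26.81

Upper bound (one-sided):
t* = 2.438 (one-sided for 99%)
Upper bound = x̄ + t* · s/√n = 24.9 + 2.438 · 4.7/√36 = 26.81

We are 99% confident that μ ≤ 26.81.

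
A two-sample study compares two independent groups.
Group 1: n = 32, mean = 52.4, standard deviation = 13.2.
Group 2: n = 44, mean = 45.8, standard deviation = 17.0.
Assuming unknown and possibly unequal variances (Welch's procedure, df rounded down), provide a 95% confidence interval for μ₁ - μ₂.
(-0.31, 13.51)

Difference: x̄₁ - x̄₂ = 6.60
SE = √(s₁²/n₁ + s₂²/n₂) = √(13.2²/32 + 17.0²/44) = 3.4660
df = 73.64 → 73 (Welch–Satterthwaite, rounded down)
t* = 1.993

CI: 6.60 ± 1.993 · 3.4660 = 6.60 ± 6.91 = (-0.31, 13.51)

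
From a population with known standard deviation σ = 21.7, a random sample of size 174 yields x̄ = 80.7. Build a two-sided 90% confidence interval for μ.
(77.99, 83.41)

z-interval (σ known):
z* = 1.645 for 90% confidence

Margin of error = z* · σ/√n = 1.645 · 21.7/√174 = 2.71

CI: (80.7 - 2.71, 80.7 + 2.71) = (77.99, 83.41)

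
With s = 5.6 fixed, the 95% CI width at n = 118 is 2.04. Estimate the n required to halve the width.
n ≈ 472

CI width ∝ 1/√n
To reduce width by factor 2, need √n to grow by 2 → need 2² = 4 times as many samples.

Current: n = 118, width = 2.04
New: n = 472, width ≈ 1.01

Width reduced by factor of 2.04/1.01 = 2.02.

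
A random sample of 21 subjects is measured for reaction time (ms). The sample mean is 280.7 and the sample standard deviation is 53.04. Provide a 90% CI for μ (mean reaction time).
(260.73, 300.67)

t-interval (σ unknown):
df = n - 1 = 20
t* = 1.725 for 90% confidence

Margin of error = t* · s/√n = 1.725 · 53.04/√21 = 19.97

CI: (260.73, 300.67)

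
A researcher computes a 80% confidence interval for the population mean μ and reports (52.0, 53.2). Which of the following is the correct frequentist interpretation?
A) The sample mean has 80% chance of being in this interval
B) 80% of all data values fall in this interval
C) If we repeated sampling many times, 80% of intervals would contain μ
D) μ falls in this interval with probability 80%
C

A) Wrong — x̄ is observed and sits in the interval by construction.
B) Wrong — a CI is about the parameter μ, not individual data values.
C) Correct — this is the frequentist long-run coverage interpretation.
D) Wrong — μ is fixed; the randomness lives in the interval, not in μ.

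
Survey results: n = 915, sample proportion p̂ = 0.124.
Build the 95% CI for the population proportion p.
(0.103, 0.145)

Proportion CI:
SE = √(p̂(1-p̂)/n) = √(0.124 · 0.876 / 915) = 0.01090

z* = 1.960
Margin = z* · SE = 1.960 · 0.01090 = 0.0214

CI: 0.124 ± 0.0214 = (0.103, 0.145)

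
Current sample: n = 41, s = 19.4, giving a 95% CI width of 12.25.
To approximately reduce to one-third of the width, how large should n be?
n ≈ 369

CI width ∝ 1/√n
To reduce width by factor 3, need √n to grow by 3 → need 3² = 9 times as many samples.

Current: n = 41, width = 12.25
New: n = 369, width ≈ 3.97

Width reduced by factor of 12.25/3.97 = 3.09.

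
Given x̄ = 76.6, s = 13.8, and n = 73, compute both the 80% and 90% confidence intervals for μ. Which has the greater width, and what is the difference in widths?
90% CI is wider by 1.20

df = 72
80% CI: t* = 1.293, (74.51, 78.69), width = 2 · t* · s/√n = 4.18
90% CI: t* = 1.666, (73.91, 79.29), width = 2 · t* · s/√n = 5.38

The 90% CI is wider by 5.38 - 4.18 = 1.20.
Higher confidence requires a wider interval.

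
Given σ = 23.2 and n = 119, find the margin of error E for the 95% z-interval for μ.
Margin of error = 4.17

Margin of error = z* · σ/√n
= 1.960 · 23.2/√119
= 1.960 · 23.2/10.9087
= 4.17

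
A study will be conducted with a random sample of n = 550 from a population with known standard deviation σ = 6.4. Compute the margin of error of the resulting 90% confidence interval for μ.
Margin of error = 0.45

Margin of error = z* · σ/√n
= 1.645 · 6.4/√550
= 1.645 · 6.4/23.4521
= 0.45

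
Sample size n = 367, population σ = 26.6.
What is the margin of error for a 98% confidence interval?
Margin of error = 3.23

Margin of error = z* · σ/√n
= 2.326 · 26.6/√367
= 2.326 · 26.6/19.1572
= 3.23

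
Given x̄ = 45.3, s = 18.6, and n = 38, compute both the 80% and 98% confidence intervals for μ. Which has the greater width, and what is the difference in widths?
98% CI is wider by 6.79

df = 37
80% CI: t* = 1.305, (41.36, 49.24), width = 2 · t* · s/√n = 7.88
98% CI: t* = 2.431, (37.96, 52.64), width = 2 · t* · s/√n = 14.67

The 98% CI is wider by 14.67 - 7.88 = 6.79.
Higher confidence requires a wider interval.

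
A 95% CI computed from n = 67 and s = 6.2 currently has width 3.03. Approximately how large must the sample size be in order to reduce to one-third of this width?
n ≈ 603

CI width ∝ 1/√n
To reduce width by factor 3, need √n to grow by 3 → need 3² = 9 times as many samples.

Current: n = 67, width = 3.03
New: n = 603, width ≈ 0.99

Width reduced by factor of 3.03/0.99 = 3.06.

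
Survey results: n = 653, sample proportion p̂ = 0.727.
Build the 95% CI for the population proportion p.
(0.693, 0.761)

Proportion CI:
SE = √(p̂(1-p̂)/n) = √(0.727 · 0.273 / 653) = 0.01743

z* = 1.960
Margin = z* · SE = 1.960 · 0.01743 = 0.0342

CI: 0.727 ± 0.0342 = (0.693, 0.761)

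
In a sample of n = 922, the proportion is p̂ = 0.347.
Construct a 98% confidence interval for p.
(0.311, 0.383)

Proportion CI:
SE = √(p̂(1-p̂)/n) = √(0.347 · 0.653 / 922) = 0.01568

z* = 2.326
Margin = z* · SE = 2.326 · 0.01568 = 0.0365

CI: 0.347 ± 0.0365 = (0.311, 0.383)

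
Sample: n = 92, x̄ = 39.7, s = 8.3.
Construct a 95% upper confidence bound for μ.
μ ≤ 41.14

Upper bound (one-sided):
t* = 1.662 (one-sided for 95%)
Upper bound = x̄ + t* · s/√n = 39.7 + 1.662 · 8.3/√92 = 41.14

We are 95% confident that μ ≤ 41.14.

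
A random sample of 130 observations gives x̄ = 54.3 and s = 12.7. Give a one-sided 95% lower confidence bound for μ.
μ ≥ 52.45

Lower bound (one-sided):
t* = 1.657 (one-sided for 95%)
Lower bound = x̄ - t* · s/√n = 54.3 - 1.657 · 12.7/√130 = 52.45

We are 95% confident that μ ≥ 52.45.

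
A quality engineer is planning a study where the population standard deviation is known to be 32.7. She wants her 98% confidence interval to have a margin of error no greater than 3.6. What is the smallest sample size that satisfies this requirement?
n ≥ 447

For margin E ≤ 3.6:
n ≥ (z* · σ / E)²
n ≥ (2.326 · 32.7 / 3.6)²
n ≥ 446.39

Minimum n = 447 (rounding up)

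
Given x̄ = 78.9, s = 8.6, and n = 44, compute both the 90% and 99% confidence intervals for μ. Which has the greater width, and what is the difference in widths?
99% CI is wider by 2.63

df = 43
90% CI: t* = 1.681, (76.72, 81.08), width = 2 · t* · s/√n = 4.36
99% CI: t* = 2.695, (75.41, 82.39), width = 2 · t* · s/√n = 6.99

The 99% CI is wider by 6.99 - 4.36 = 2.63.
Higher confidence requires a wider interval.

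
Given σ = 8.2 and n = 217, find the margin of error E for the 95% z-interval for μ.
Margin of error = 1.09

Margin of error = z* · σ/√n
= 1.960 · 8.2/√217
= 1.960 · 8.2/14.7309
= 1.09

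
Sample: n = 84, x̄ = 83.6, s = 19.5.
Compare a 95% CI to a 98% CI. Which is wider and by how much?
98% CI is wider by 1.63

df = 83
95% CI: t* = 1.989, (79.37, 87.83), width = 2 · t* · s/√n = 8.46
98% CI: t* = 2.372, (78.55, 88.65), width = 2 · t* · s/√n = 10.09

The 98% CI is wider by 10.09 - 8.46 = 1.63.
Higher confidence requires a wider interval.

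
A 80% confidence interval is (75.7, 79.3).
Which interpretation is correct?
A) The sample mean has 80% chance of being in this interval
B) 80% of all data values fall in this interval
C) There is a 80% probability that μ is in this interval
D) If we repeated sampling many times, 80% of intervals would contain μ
D

A) Wrong — x̄ is observed and sits in the interval by construction.
B) Wrong — a CI is about the parameter μ, not individual data values.
C) Wrong — μ is fixed; the randomness lives in the interval, not in μ.
D) Correct — this is the frequentist long-run coverage interpretation.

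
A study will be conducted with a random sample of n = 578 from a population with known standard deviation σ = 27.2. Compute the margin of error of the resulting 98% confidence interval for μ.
Margin of error = 2.63

Margin of error = z* · σ/√n
= 2.326 · 27.2/√578
= 2.326 · 27.2/24.0416
= 2.63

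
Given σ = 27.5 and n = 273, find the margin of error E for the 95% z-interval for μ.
Margin of error = 3.26

Margin of error = z* · σ/√n
= 1.960 · 27.5/√273
= 1.960 · 27.5/16.5227
= 3.26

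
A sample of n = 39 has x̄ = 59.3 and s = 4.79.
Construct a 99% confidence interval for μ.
(57.22, 61.38)

t-interval (σ unknown):
df = n - 1 = 38
t* = 2.712 for 99% confidence

Margin of error = t* · s/√n = 2.712 · 4.79/√39 = 2.08

CI: (57.22, 61.38)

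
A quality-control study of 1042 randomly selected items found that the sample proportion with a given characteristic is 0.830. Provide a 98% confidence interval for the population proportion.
(0.803, 0.857)

Proportion CI:
SE = √(p̂(1-p̂)/n) = √(0.830 · 0.170 / 1042) = 0.01164

z* = 2.326
Margin = z* · SE = 2.326 · 0.01164 = 0.0271

CI: 0.830 ± 0.0271 = (0.803, 0.857)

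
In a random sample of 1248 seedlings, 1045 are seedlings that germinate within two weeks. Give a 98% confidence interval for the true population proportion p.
(0.813, 0.862)

Proportion CI:
p̂ = 1045/1248 = 0.83734
SE = √(p̂(1-p̂)/n) = √(0.83734 · 0.16266 / 1248) = 0.01045

z* = 2.326
Margin = z* · SE = 2.326 · 0.01045 = 0.0243

CI: 0.83734 ± 0.0243 = (0.813, 0.862)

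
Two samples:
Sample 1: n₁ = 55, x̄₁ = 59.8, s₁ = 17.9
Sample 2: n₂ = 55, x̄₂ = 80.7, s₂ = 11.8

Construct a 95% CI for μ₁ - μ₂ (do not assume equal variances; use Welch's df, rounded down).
(-26.64, -15.16)

Difference: x̄₁ - x̄₂ = -20.90
SE = √(s₁²/n₁ + s₂²/n₂) = √(17.9²/55 + 11.8²/55) = 2.8909
df = 93.48 → 93 (Welch–Satterthwaite, rounded down)
t* = 1.986

CI: -20.90 ± 1.986 · 2.8909 = -20.90 ± 5.74 = (-26.64, -15.16)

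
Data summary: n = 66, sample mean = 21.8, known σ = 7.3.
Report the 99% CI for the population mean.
(19.49, 24.11)

z-interval (σ known):
z* = 2.576 for 99% confidence

Margin of error = z* · σ/√n = 2.576 · 7.3/√66 = 2.31

CI: (21.8 - 2.31, 21.8 + 2.31) = (19.49, 24.11)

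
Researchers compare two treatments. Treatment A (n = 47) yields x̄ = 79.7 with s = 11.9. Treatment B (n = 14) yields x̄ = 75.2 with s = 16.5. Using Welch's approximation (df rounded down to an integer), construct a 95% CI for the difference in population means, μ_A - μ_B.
(-5.50, 14.50)

Difference: x̄₁ - x̄₂ = 4.50
SE = √(s₁²/n₁ + s₂²/n₂) = √(11.9²/47 + 16.5²/14) = 4.7391
df = 17.22 → 17 (Welch–Satterthwaite, rounded down)
t* = 2.110

CI: 4.50 ± 2.110 · 4.7391 = 4.50 ± 10.00 = (-5.50, 14.50)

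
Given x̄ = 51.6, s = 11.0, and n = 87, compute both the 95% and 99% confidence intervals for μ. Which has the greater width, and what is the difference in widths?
99% CI is wider by 1.52

df = 86
95% CI: t* = 1.988, (49.26, 53.94), width = 2 · t* · s/√n = 4.69
99% CI: t* = 2.634, (48.49, 54.71), width = 2 · t* · s/√n = 6.21

The 99% CI is wider by 6.21 - 4.69 = 1.52.
Higher confidence requires a wider interval.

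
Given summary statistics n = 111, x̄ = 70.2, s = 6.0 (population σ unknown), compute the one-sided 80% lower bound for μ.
μ ≥ 69.72

Lower bound (one-sided):
t* = 0.845 (one-sided for 80%)
Lower bound = x̄ - t* · s/√n = 70.2 - 0.845 · 6.0/√111 = 69.72

We are 80% confident that μ ≥ 69.72.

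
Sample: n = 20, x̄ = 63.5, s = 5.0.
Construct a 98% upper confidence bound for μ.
μ ≤ 65.97

Upper bound (one-sided):
t* = 2.205 (one-sided for 98%)
Upper bound = x̄ + t* · s/√n = 63.5 + 2.205 · 5.0/√20 = 65.97

We are 98% confident that μ ≤ 65.97.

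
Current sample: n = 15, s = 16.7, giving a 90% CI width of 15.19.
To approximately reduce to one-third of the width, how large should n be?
n ≈ 135

CI width ∝ 1/√n
To reduce width by factor 3, need √n to grow by 3 → need 3² = 9 times as many samples.

Current: n = 15, width = 15.19
New: n = 135, width ≈ 4.76

Width reduced by factor of 15.19/4.76 = 3.19.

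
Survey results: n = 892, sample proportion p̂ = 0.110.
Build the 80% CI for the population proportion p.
(0.097, 0.123)

Proportion CI:
SE = √(p̂(1-p̂)/n) = √(0.110 · 0.890 / 892) = 0.01048

z* = 1.282
Margin = z* · SE = 1.282 · 0.01048 = 0.0134

CI: 0.110 ± 0.0134 = (0.097, 0.123)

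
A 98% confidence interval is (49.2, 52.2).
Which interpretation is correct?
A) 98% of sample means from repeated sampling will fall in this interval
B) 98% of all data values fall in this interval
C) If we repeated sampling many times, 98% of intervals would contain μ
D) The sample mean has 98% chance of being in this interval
C

A) Wrong — coverage applies to intervals containing μ, not to future x̄ values.
B) Wrong — a CI is about the parameter μ, not individual data values.
C) Correct — this is the frequentist long-run coverage interpretation.
D) Wrong — x̄ is observed and sits in the interval by construction.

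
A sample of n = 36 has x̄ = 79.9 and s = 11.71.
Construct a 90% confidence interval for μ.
(76.60, 83.20)

t-interval (σ unknown):
df = n - 1 = 35
t* = 1.690 for 90% confidence

Margin of error = t* · s/√n = 1.690 · 11.71/√36 = 3.30

CI: (76.60, 83.20)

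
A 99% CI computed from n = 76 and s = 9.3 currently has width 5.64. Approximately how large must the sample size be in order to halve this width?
n ≈ 304

CI width ∝ 1/√n
To reduce width by factor 2, need √n to grow by 2 → need 2² = 4 times as many samples.

Current: n = 76, width = 5.64
New: n = 304, width ≈ 2.77

Width reduced by factor of 5.64/2.77 = 2.04.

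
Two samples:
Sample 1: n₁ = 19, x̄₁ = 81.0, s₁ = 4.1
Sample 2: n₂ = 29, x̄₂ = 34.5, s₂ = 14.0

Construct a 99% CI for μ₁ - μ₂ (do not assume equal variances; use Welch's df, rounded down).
(38.96, 54.04)

Difference: x̄₁ - x̄₂ = 46.50
SE = √(s₁²/n₁ + s₂²/n₂) = √(4.1²/19 + 14.0²/29) = 2.7647
df = 34.88 → 34 (Welch–Satterthwaite, rounded down)
t* = 2.728

CI: 46.50 ± 2.728 · 2.7647 = 46.50 ± 7.54 = (38.96, 54.04)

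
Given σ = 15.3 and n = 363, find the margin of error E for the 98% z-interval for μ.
Margin of error = 1.87

Margin of error = z* · σ/√n
= 2.326 · 15.3/√363
= 2.326 · 15.3/19.0526
= 1.87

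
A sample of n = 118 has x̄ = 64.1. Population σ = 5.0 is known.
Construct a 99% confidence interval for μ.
(62.91, 65.29)

z-interval (σ known):
z* = 2.576 for 99% confidence

Margin of error = z* · σ/√n = 2.576 · 5.0/√118 = 1.19

CI: (64.1 - 1.19, 64.1 + 1.19) = (62.91, 65.29)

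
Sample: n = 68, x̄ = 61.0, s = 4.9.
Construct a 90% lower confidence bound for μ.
μ ≥ 60.23

Lower bound (one-sided):
t* = 1.294 (one-sided for 90%)
Lower bound = x̄ - t* · s/√n = 61.0 - 1.294 · 4.9/√68 = 60.23

We are 90% confident that μ ≥ 60.23.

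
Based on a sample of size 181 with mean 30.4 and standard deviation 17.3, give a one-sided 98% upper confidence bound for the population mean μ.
μ ≤ 33.06

Upper bound (one-sided):
t* = 2.069 (one-sided for 98%)
Upper bound = x̄ + t* · s/√n = 30.4 + 2.069 · 17.3/√181 = 33.06

We are 98% confident that μ ≤ 33.06.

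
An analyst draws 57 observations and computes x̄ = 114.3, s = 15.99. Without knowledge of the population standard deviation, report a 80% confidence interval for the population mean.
(111.55, 117.05)

t-interval (σ unknown):
df = n - 1 = 56
t* = 1.297 for 80% confidence

Margin of error = t* · s/√n = 1.297 · 15.99/√57 = 2.75

CI: (111.55, 117.05)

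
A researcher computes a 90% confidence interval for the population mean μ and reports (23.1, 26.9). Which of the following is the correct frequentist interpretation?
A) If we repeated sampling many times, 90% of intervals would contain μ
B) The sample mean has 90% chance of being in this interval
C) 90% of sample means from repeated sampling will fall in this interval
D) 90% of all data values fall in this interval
A

A) Correct — this is the frequentist long-run coverage interpretation.
B) Wrong — x̄ is observed and sits in the interval by construction.
C) Wrong — coverage applies to intervals containing μ, not to future x̄ values.
D) Wrong — a CI is about the parameter μ, not individual data values.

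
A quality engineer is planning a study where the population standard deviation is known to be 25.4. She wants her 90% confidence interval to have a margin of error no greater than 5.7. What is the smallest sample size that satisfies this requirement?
n ≥ 54

For margin E ≤ 5.7:
n ≥ (z* · σ / E)²
n ≥ (1.645 · 25.4 / 5.7)²
n ≥ 53.73

Minimum n = 54 (rounding up)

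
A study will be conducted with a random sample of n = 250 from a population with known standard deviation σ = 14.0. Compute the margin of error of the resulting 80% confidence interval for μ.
Margin of error = 1.14

Margin of error = z* · σ/√n
= 1.282 · 14.0/√250
= 1.282 · 14.0/15.8114
= 1.14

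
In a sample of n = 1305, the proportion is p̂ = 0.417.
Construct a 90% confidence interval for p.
(0.395, 0.439)

Proportion CI:
SE = √(p̂(1-p̂)/n) = √(0.417 · 0.583 / 1305) = 0.01365

z* = 1.645
Margin = z* · SE = 1.645 · 0.01365 = 0.0225

CI: 0.417 ± 0.0225 = (0.395, 0.439)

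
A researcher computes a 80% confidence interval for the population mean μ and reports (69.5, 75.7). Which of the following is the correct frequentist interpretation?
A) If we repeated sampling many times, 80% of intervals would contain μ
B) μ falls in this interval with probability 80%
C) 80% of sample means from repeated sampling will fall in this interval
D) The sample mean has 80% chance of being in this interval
A

A) Correct — this is the frequentist long-run coverage interpretation.
B) Wrong — μ is fixed; the randomness lives in the interval, not in μ.
C) Wrong — coverage applies to intervals containing μ, not to future x̄ values.
D) Wrong — x̄ is observed and sits in the interval by construction.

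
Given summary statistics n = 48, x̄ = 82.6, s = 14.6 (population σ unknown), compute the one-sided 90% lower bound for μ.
μ ≥ 79.86

Lower bound (one-sided):
t* = 1.300 (one-sided for 90%)
Lower bound = x̄ - t* · s/√n = 82.6 - 1.300 · 14.6/√48 = 79.86

We are 90% confident that μ ≥ 79.86.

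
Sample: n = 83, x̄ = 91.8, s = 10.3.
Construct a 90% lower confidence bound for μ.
μ ≥ 90.34

Lower bound (one-sided):
t* = 1.292 (one-sided for 90%)
Lower bound = x̄ - t* · s/√n = 91.8 - 1.292 · 10.3/√83 = 90.34

We are 90% confident that μ ≥ 90.34.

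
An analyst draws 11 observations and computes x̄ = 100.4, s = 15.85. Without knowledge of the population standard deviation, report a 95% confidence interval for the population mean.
(89.75, 111.05)

t-interval (σ unknown):
df = n - 1 = 10
t* = 2.228 for 95% confidence

Margin of error = t* · s/√n = 2.228 · 15.85/√11 = 10.65

CI: (89.75, 111.05)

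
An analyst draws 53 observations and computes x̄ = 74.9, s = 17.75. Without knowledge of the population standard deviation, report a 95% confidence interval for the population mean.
(70.01, 79.79)

t-interval (σ unknown):
df = n - 1 = 52
t* = 2.007 for 95% confidence

Margin of error = t* · s/√n = 2.007 · 17.75/√53 = 4.89

CI: (70.01, 79.79)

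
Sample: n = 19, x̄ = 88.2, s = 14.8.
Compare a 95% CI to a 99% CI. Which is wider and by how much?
99% CI is wider by 5.27

df = 18
95% CI: t* = 2.101, (81.07, 95.33), width = 2 · t* · s/√n = 14.27
99% CI: t* = 2.878, (78.43, 97.97), width = 2 · t* · s/√n = 19.54

The 99% CI is wider by 19.54 - 14.27 = 5.27.
Higher confidence requires a wider interval.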